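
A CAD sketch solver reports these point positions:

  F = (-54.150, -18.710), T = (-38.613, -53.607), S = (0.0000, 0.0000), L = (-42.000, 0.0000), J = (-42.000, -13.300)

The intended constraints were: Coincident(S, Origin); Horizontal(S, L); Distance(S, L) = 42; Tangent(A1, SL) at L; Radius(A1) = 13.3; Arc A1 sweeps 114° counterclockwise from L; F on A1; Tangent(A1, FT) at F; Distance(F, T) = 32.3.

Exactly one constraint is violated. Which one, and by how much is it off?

Distance(F, T) = 32.3 — off by 5.90.

S = (0.00, 0.00) ✓; S.y = 0.00, L.y = 0.00 ✓; |SL| = 42.00 ✓; ∠(JL, LS) = 90.00° ✓; |JL| = 13.30 ✓; bearing(J→F) − bearing(J→L) = 114.0° ✓; |JF| = 13.30 ✓; ∠(JF, FT) = 90.00° ✓; |FT| = 38.20 ✗.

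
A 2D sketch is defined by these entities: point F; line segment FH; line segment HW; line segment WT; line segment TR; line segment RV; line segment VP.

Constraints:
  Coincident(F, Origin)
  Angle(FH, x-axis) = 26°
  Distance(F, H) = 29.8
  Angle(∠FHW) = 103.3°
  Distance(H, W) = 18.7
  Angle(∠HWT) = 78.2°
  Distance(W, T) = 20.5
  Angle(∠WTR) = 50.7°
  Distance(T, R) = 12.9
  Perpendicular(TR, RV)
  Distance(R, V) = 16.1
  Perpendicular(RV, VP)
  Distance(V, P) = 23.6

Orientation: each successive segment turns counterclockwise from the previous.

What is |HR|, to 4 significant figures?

11.90

∠HWT = 78.2° gives WT at -155.5° from the x-axis; with |WT| = 20.5, T = (4.019, 22.80). ∠WTR = 50.7° gives TR at -26.20° from the x-axis; with |TR| = 12.9, R = (15.59, 17.11). Then |HR| = |R − H| = 11.90.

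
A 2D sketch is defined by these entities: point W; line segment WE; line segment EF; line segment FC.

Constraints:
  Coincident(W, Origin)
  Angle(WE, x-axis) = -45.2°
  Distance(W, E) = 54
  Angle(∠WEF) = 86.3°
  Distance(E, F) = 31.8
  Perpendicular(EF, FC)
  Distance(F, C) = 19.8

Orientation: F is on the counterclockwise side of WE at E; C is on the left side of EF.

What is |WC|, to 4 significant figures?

44.31

W is at the origin; WE runs at -45.2° with length 54.0, so E = 54.0·(cos -45.2°, sin -45.2°) = (38.05, -38.32). ∠WEF = 86.3°, so EF runs at -45.2° + (180° − 86.3°) = 48.50° from the x-axis; with |EF| = 31.8, F = E + 31.8·(cos 48.50°, sin 48.50°) = (59.12, -14.50). The perpendicularity gives FC at right angles to EF; with |FC| = 19.8 on the left of EF, C = F + 19.8·(-0.7490, 0.6626) = (44.29, -1.380). Then |WC| = |C − W| = 44.31.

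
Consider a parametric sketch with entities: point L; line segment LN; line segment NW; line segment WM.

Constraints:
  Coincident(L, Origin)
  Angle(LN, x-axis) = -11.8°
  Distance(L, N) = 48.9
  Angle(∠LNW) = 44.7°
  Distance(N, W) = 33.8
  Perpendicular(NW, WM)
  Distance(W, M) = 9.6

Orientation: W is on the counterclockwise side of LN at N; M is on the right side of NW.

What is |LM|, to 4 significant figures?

44.01

∠LNW = 44.7°, so NW runs at -11.8° + (180° − 44.7°) = 123.5° from the x-axis; with |NW| = 33.8, W = N + 33.8·(cos 123.5°, sin 123.5°) = (29.21, 18.19). NW ⟂ WM; with |WM| = 9.6 on the right of NW, M = W + 9.6·(0.8339, 0.5519) = (37.22, 23.48). Then |LM| = |M − L| = 44.01.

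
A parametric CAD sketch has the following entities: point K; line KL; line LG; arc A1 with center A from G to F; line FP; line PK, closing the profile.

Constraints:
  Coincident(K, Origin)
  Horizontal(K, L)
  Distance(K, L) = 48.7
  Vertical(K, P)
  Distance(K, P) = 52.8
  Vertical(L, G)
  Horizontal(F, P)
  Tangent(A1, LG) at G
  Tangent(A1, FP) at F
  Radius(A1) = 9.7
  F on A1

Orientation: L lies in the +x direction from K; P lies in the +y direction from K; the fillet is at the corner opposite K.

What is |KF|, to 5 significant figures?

65.642

K is at the origin; KL is horizontal with |KL| = 48.7 and L on the +x side, so L = (48.700, 0.0000). K and P share the same x with |KP| = 52.8 and P on the +y side, so P = (0.0000, 52.800). The virtual corner opposite K is at (48.700, 52.800). A1 meets LG tangentially, so AG is at right angles to LG and the tangent condition forces AF to be normal to FP, with radius 9.7, so the center A sits 9.7 in from both sides at A = (39.000, 43.100). That places the tangent points at G = (48.700, 43.100) on LG and F = (39.000, 52.800) on FP. Then |KF| = |F − K| = 65.642.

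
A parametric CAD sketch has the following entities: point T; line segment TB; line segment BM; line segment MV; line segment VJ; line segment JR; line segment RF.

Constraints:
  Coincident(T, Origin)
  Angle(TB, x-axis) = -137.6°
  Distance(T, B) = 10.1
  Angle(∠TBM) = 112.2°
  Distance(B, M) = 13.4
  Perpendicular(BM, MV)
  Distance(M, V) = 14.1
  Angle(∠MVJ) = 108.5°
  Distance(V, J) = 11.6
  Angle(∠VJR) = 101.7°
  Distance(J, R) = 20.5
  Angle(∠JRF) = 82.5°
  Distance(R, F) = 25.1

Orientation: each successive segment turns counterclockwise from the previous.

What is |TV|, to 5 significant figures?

17.859

T is at the origin; TB runs at -137.6° with length 10.1, so B = (-7.4584, -6.8105). ∠TBM = 112.2° gives BM at -69.800° from the x-axis; with |BM| = 13.4, M = (-2.8314, -19.386). The perpendicularity gives MV at right angles to BM, so MV runs at 20.200°; with |MV| = 14.1, V = (10.401, -14.518). Then |TV| = |V − T| = 17.859.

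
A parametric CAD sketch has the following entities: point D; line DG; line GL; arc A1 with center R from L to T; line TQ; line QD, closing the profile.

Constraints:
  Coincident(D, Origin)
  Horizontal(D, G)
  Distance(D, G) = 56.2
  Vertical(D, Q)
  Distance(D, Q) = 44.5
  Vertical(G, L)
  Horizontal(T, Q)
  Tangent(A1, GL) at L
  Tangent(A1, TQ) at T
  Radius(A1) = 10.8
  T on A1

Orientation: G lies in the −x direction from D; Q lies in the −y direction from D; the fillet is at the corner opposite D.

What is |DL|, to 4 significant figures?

65.53

D is at the origin; DG is horizontal with |DG| = 56.2 and G on the −x side, so G = (-56.20, 0.000). D and Q share the same x with |DQ| = 44.5 and Q on the −y side, so Q = (0.000, -44.50). The virtual corner opposite D is at (-56.20, -44.50). A1 meets GL tangentially, so RL is at right angles to GL and since A1 is tangent to TQ there, RT ⟂ TQ, with radius 10.8, so the center R sits 10.8 in from both sides at R = (-45.40, -33.70). That places the tangent points at L = (-56.20, -33.70) on GL and T = (-45.40, -44.50) on TQ. Then |DL| = |L − D| = 65.53.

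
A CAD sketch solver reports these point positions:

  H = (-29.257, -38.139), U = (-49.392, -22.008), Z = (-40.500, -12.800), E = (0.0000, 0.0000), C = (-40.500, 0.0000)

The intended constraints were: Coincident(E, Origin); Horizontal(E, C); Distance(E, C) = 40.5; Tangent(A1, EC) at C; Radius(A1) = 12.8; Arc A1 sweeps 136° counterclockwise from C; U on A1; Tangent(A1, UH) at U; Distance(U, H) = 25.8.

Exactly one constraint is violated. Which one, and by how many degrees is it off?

Tangent(A1, UH) at U — off by 5.30°.

E = (0.00, 0.00) ✓; E.y = 0.00, C.y = 0.00 ✓; |EC| = 40.50 ✓; ∠(ZC, CE) = 90.00° ✓; |ZC| = 12.80 ✓; bearing(Z→U) − bearing(Z→C) = 136.0° ✓; |ZU| = 12.80 ✓; ∠(ZU, UH) = 84.70° ✗; |UH| = 25.80 ✓.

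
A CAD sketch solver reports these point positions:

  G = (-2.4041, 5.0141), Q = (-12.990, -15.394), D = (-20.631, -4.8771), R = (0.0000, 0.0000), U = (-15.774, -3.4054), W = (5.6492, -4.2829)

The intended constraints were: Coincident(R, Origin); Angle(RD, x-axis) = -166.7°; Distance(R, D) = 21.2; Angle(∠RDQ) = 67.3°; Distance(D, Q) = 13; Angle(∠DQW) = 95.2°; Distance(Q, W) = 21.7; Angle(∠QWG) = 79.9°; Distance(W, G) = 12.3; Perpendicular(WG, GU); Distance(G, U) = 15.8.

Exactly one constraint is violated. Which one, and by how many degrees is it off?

Perpendicular(WG, GU) — off by 8.70°.

R = (0.00, 0.00) ✓; RD at -166.7° ✓; |RD| = 21.20 ✓; ∠RDQ = 67.30° ✓; |DQ| = 13.00 ✓; ∠DQW = 95.20° ✓; |QW| = 21.70 ✓; ∠QWG = 79.90° ✓; |WG| = 12.30 ✓; ∠(WG, GU) = 81.30° ✗; |GU| = 15.80 ✓.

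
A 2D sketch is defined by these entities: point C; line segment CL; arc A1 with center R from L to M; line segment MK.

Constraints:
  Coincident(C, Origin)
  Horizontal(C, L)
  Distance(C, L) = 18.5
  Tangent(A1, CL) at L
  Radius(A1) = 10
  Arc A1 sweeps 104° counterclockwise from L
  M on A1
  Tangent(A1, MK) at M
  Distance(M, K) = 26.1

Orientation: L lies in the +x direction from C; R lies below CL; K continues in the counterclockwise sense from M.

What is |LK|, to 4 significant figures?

37.90

On A1, L sits at bearing 90° from R; a 104° counterclockwise sweep puts M at bearing 194°, so M = R + 10.0·(cos 194°, sin 194°) = (8.797, -12.42). Tangency of A1 to MK means the radius RM is perpendicular to MK, so MK runs along (−sin 194°, cos 194°); with |MK| = 26.1, K = (15.11, -37.74). Then |LK| = |K − L| = 37.90.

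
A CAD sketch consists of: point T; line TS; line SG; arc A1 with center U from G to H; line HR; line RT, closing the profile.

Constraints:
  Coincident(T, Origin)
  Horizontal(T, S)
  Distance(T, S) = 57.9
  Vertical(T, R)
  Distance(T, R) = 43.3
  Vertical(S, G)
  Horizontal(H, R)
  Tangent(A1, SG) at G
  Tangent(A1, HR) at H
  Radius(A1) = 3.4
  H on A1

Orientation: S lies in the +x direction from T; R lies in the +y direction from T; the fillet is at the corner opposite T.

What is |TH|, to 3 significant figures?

69.6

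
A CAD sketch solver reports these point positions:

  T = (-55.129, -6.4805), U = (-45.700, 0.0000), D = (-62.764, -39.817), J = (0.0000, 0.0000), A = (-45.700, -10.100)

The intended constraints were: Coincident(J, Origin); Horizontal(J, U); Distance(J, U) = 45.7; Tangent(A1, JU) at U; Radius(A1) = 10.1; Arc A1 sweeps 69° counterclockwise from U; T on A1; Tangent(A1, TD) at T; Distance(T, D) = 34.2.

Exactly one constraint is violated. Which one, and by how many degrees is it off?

Tangent(A1, TD) at T — off by 8.10°.

J = (0.00, 0.00) ✓; J.y = 0.00, U.y = 0.00 ✓; |JU| = 45.70 ✓; ∠(AU, UJ) = 90.00° ✓; |AU| = 10.10 ✓; bearing(A→T) − bearing(A→U) = 69.00° ✓; |AT| = 10.10 ✓; ∠(AT, TD) = 81.90° ✗; |TD| = 34.20 ✓.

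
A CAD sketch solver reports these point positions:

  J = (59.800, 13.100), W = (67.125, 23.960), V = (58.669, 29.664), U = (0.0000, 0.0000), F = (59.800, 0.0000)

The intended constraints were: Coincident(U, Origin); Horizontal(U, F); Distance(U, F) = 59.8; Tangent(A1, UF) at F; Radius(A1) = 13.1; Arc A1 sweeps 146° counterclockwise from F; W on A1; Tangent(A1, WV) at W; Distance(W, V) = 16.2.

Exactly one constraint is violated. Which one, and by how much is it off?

Distance(W, V) = 16.2 — off by 6.00.

U = (0.00, 0.00) ✓; U.y = 0.00, F.y = 0.00 ✓; |UF| = 59.80 ✓; ∠(JF, FU) = 90.00° ✓; |JF| = 13.10 ✓; bearing(J→W) − bearing(J→F) = 146.0° ✓; |JW| = 13.10 ✓; ∠(JW, WV) = 90.00° ✓; |WV| = 10.20 ✗.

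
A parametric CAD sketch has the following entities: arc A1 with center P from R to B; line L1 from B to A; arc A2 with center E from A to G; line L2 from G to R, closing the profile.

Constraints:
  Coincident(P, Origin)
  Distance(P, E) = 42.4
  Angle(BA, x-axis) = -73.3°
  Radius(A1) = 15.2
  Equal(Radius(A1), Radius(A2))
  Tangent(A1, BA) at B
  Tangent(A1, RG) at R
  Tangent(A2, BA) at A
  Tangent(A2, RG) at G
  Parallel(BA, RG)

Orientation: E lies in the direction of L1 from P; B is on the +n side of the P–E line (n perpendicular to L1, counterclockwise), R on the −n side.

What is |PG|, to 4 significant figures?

45.04

The slot axis is L1's direction at -73.3°, so u = (cos -73.3°, sin -73.3°) = (0.2874, -0.9578) and n = (−sin -73.3°, cos -73.3°) = (0.9578, 0.2874). P is at the origin and E lies 42.4 along u from P, so E = 42.4·u = (12.18, -40.61). Tangency of A1 to both parallel lines with radius 15.2 puts B and R at P ± 15.2·n: B = (14.56, 4.368), R = (-14.56, -4.368). Equal radii place A and G the same way about E: A = E + 15.2·n = (26.74, -36.24), G = E − 15.2·n = (-2.375, -44.98). Then |PG| = |G − P| = 45.04.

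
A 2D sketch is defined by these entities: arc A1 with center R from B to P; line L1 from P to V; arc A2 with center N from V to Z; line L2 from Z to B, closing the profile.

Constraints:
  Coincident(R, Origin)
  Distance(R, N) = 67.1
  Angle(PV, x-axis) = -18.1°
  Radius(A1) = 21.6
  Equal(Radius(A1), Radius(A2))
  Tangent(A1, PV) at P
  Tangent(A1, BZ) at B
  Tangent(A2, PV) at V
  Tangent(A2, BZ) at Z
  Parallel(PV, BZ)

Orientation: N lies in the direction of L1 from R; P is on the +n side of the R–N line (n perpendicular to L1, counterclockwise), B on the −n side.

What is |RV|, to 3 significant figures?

70.5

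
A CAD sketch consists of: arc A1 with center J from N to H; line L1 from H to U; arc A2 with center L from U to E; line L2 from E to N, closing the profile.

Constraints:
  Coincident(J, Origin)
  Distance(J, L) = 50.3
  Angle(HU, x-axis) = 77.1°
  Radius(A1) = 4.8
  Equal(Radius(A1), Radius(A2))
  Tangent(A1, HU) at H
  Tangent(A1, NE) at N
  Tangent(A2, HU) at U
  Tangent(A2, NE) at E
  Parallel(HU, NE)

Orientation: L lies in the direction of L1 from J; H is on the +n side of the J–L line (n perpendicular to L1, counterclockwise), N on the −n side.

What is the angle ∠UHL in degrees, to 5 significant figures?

5.4511°

The slot axis is L1's direction at 77.1°, so u = (cos 77.1°, sin 77.1°) = (0.22325, 0.97476) and n = (−sin 77.1°, cos 77.1°) = (-0.97476, 0.22325). J is at the origin and L lies 50.3 along u from J, so L = 50.3·u = (11.229, 49.030). Tangency of A1 to both parallel lines with radius 4.8 puts H and N at J ± 4.8·n: H = (-4.6789, 1.0716), N = (4.6789, -1.0716). Equal radii place U and E the same way about L: U = L + 4.8·n = (6.5506, 50.102), E = L − 4.8·n = (15.908, 47.959). Then cos ∠UHL = HU·HL / (|HU||HL|), giving 5.4511°.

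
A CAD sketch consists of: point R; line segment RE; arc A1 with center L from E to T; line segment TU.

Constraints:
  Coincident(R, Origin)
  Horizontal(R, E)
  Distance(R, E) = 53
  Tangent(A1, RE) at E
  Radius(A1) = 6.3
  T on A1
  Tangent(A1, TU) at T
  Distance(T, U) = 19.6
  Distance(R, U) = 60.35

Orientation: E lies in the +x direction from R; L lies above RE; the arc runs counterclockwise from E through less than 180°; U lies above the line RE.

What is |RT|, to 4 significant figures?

59.62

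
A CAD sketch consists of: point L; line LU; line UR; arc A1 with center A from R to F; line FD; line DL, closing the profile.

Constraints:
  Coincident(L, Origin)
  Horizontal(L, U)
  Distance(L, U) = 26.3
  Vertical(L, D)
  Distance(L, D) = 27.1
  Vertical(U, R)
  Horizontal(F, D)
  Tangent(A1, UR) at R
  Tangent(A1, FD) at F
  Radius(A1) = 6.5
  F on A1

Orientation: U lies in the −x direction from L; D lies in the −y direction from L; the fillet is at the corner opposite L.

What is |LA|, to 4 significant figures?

28.57

L and D share the same x with |LD| = 27.1 and D on the −y side, so D = (0.000, -27.10). The virtual corner opposite L is at (-26.30, -27.10). The tangent condition forces AR to be normal to UR and A1 meets FD tangentially, so AF is at right angles to FD, with radius 6.5, so the center A sits 6.5 in from both sides at A = (-19.80, -20.60). Then |LA| = |A − L| = 28.57.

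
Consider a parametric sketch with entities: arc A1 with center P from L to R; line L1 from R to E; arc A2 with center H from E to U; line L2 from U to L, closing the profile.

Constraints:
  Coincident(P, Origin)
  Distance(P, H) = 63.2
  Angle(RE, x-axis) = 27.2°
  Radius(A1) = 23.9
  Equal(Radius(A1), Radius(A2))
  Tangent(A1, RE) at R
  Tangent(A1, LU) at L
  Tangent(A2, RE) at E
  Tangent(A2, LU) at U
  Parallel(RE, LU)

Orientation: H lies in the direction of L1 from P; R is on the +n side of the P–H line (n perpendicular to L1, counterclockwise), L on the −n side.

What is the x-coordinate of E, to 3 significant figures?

45.3

The slot axis is L1's direction at 27.2°, so u = (cos 27.2°, sin 27.2°) = (0.889, 0.457) and n = (−sin 27.2°, cos 27.2°) = (-0.457, 0.889). P is at the origin and H lies 63.2 along u from P, so H = 63.2·u = (56.2, 28.9). Tangency of A1 to both parallel lines with radius 23.9 puts R and L at P ± 23.9·n: R = (-10.9, 21.3), L = (10.9, -21.3). Equal radii place E and U the same way about H: E = H + 23.9·n = (45.3, 50.1), U = H − 23.9·n = (67.1, 7.63). So E.x = 45.3.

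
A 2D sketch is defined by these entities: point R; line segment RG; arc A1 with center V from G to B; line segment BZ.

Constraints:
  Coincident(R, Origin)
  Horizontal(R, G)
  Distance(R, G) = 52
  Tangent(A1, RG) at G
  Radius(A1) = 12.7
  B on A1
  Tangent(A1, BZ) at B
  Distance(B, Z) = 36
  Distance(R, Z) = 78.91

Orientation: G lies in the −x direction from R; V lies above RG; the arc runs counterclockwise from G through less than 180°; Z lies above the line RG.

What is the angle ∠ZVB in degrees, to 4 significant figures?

70.57°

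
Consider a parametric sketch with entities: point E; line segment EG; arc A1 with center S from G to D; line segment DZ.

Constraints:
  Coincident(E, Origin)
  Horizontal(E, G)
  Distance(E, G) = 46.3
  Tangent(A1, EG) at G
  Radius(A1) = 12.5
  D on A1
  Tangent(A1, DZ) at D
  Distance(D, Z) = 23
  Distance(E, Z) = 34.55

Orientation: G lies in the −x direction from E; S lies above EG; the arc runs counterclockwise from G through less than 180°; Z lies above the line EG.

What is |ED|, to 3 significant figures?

36.2

Checks: |EG| = 46.30 ✓; |SD| = 12.50 ✓; ∠(SD, DZ) = 90.00° ✓; |DZ| = 23.00 ✓; |EZ| = 34.55 ✓.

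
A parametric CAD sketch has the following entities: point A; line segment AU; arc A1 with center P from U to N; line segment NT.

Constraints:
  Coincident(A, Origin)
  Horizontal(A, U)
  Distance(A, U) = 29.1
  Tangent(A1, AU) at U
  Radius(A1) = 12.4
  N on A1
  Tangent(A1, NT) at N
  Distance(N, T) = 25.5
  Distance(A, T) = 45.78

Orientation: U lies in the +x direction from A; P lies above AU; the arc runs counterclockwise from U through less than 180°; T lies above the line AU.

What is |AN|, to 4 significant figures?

43.66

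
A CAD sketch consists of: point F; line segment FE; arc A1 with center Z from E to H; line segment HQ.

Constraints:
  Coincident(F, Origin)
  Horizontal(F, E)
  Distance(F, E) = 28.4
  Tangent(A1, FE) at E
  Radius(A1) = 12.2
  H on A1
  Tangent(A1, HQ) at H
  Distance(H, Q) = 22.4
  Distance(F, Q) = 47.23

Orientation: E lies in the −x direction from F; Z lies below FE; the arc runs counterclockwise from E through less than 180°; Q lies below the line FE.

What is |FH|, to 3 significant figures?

43.1

Checks: F.y = 0.00, E.y = 0.00 ✓; |ZH| = 12.20 ✓; ∠(ZH, HQ) = 90.00° ✓; |HQ| = 22.40 ✓; |FQ| = 47.23 ✓.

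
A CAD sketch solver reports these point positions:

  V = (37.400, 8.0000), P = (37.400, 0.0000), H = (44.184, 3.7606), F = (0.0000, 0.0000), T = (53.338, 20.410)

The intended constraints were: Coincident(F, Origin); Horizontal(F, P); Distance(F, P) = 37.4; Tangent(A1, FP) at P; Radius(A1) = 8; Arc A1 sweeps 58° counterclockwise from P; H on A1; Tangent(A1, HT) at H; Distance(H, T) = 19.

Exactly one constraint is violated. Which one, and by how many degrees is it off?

Tangent(A1, HT) at H — off by 3.20°.

F = (0.00, 0.00) ✓; F.y = 0.00, P.y = 0.00 ✓; |FP| = 37.40 ✓; ∠(VP, PF) = 90.00° ✓; |VP| = 8.000 ✓; bearing(V→H) − bearing(V→P) = 58.00° ✓; |VH| = 8.000 ✓; ∠(VH, HT) = 86.80° ✗; |HT| = 19.00 ✓.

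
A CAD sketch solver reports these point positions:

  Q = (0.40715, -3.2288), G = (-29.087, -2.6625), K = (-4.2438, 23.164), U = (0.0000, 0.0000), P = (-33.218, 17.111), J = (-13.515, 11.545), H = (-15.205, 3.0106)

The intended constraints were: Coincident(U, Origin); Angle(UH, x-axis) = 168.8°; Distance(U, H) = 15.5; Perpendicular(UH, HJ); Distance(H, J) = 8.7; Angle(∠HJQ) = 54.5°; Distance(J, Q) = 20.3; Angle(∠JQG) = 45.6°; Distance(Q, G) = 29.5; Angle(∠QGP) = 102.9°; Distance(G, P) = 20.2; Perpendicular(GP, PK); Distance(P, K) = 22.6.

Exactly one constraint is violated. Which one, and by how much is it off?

Distance(P, K) = 22.6 — off by 7.00.

U = (0.00, 0.00) ✓; UH at 168.8° ✓; |UH| = 15.50 ✓; ∠(UH, HJ) = 90.00° ✓; |HJ| = 8.700 ✓; ∠HJQ = 54.50° ✓; |JQ| = 20.30 ✓; ∠JQG = 45.60° ✓; |QG| = 29.50 ✓; ∠QGP = 102.9° ✓; |GP| = 20.20 ✓; ∠(GP, PK) = 90.00° ✓; |PK| = 29.60 ✗.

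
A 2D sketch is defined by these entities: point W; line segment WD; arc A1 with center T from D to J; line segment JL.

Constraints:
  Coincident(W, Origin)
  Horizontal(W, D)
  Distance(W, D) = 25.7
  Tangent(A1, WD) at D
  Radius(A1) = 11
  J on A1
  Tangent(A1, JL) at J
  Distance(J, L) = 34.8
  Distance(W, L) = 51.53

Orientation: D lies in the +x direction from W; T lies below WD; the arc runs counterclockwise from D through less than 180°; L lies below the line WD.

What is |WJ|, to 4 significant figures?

19.66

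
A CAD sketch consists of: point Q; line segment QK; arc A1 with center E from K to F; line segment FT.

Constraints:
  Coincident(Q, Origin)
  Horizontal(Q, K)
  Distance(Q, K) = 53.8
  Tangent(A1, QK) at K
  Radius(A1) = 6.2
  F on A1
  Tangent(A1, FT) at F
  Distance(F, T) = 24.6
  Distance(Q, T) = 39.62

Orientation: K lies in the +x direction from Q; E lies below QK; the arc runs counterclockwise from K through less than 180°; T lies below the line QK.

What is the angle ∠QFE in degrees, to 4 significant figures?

143.3°

Q is at the origin; Q and K share the same y with |QK| = 53.8 and K on the +x side, so K = (53.80, 0.000). Since A1 is tangent to QK there, EK ⟂ QK, so E = K + (0, -6.2) = (53.80, -6.200). Since EF ⟂ FT (tangency), |ET| = √(6.2² + 24.6²) = 25.37 regardless of where F sits on A1. So T lies on both circle(Q, 39.62) and circle(E, 25.37); the below-QK intersection is T = (33.41, -21.30). F is the foot of the tangent from T: F = (49.00, -2.270).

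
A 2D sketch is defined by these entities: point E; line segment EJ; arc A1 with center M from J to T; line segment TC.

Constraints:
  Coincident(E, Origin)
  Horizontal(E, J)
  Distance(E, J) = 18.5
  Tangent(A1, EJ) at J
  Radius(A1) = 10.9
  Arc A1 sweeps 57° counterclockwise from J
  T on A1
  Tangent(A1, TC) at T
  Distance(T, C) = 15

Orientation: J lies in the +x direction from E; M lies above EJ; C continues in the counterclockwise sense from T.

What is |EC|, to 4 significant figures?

39.88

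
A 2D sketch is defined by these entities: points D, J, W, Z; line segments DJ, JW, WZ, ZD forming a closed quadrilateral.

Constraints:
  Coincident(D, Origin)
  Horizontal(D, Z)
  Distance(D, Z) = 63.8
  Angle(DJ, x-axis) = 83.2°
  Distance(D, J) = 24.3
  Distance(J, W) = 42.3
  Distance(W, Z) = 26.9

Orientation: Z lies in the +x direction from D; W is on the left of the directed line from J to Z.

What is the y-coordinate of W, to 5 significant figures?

19.122

Checks: |JW| = 42.30 ✓; |WZ| = 26.90 ✓.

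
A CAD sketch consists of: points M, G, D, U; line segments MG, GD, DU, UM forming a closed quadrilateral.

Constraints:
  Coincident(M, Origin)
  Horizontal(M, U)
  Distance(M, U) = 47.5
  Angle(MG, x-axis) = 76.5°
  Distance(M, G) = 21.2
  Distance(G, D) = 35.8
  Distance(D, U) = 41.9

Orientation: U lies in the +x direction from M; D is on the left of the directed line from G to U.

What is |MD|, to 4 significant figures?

53.18

Checks: |MU| = 47.50 ✓; |MG| = 21.20 ✓; |GD| = 35.80 ✓; |DU| = 41.90 ✓.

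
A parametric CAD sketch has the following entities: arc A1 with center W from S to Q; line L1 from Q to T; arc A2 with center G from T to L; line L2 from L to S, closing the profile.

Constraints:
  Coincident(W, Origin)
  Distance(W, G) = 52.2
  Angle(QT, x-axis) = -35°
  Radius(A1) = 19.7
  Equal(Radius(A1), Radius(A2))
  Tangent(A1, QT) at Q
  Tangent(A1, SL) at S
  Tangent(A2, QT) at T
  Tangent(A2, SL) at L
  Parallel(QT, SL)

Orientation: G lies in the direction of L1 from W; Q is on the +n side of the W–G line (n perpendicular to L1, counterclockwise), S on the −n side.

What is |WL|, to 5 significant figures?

55.794

The slot axis is L1's direction at -35.0°, so u = (cos -35.0°, sin -35.0°) = (0.81915, -0.57358) and n = (−sin -35.0°, cos -35.0°) = (0.57358, 0.81915). W is at the origin and G lies 52.2 along u from W, so G = 52.2·u = (42.760, -29.941). Tangency of A1 to both parallel lines with radius 19.7 puts Q and S at W ± 19.7·n: Q = (11.299, 16.137), S = (-11.299, -16.137). Equal radii place T and L the same way about G: T = G + 19.7·n = (54.059, -13.803), L = G − 19.7·n = (31.460, -46.078). Then |WL| = |L − W| = 55.794.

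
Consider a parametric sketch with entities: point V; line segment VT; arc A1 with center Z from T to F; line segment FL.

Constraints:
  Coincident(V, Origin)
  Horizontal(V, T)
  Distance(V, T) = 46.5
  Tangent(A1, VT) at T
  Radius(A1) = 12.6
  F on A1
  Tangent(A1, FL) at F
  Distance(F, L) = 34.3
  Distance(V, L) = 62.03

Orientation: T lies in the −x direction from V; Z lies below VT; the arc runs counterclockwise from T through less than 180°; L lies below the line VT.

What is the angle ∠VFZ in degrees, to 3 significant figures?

13.5°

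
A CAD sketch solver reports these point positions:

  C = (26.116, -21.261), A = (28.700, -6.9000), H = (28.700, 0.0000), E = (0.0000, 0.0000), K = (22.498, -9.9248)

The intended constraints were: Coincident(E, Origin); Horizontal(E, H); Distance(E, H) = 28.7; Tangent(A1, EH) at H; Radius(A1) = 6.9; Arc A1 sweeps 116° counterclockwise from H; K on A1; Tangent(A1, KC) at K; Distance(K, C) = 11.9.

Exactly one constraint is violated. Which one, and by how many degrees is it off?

Tangent(A1, KC) at K — off by 8.30°.

E = (0.00, 0.00) ✓; E.y = 0.00, H.y = 0.00 ✓; |EH| = 28.70 ✓; ∠(AH, HE) = 90.00° ✓; |AH| = 6.900 ✓; bearing(A→K) − bearing(A→H) = 116.0° ✓; |AK| = 6.900 ✓; ∠(AK, KC) = 98.30° ✗; |KC| = 11.90 ✓.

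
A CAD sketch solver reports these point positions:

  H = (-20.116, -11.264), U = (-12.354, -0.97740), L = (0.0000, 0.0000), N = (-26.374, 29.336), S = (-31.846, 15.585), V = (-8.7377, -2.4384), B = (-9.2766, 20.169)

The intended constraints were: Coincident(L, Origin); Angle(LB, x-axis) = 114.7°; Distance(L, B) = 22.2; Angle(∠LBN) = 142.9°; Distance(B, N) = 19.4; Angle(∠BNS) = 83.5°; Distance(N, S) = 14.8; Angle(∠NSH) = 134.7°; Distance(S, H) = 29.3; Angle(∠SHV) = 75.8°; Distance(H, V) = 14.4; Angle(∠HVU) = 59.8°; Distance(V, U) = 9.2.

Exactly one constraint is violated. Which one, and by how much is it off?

Distance(V, U) = 9.2 — off by 5.30.

L = (0.00, 0.00) ✓; LB at 114.7° ✓; |LB| = 22.20 ✓; ∠LBN = 142.9° ✓; |BN| = 19.40 ✓; ∠BNS = 83.50° ✓; |NS| = 14.80 ✓; ∠NSH = 134.7° ✓; |SH| = 29.30 ✓; ∠SHV = 75.80° ✓; |HV| = 14.40 ✓; ∠HVU = 59.80° ✓; |VU| = 3.900 ✗.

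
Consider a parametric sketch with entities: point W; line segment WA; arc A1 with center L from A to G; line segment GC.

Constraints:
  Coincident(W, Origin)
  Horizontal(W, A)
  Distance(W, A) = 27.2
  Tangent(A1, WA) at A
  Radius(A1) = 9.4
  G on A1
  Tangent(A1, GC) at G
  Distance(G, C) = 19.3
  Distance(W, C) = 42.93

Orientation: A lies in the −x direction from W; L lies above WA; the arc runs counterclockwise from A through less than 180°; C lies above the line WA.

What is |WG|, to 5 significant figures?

24.248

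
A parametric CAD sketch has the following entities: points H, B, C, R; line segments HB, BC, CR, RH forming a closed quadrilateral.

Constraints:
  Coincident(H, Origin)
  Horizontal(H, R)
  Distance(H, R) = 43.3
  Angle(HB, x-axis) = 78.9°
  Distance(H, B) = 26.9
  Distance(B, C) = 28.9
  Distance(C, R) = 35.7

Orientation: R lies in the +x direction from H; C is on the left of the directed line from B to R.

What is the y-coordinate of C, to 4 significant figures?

34.18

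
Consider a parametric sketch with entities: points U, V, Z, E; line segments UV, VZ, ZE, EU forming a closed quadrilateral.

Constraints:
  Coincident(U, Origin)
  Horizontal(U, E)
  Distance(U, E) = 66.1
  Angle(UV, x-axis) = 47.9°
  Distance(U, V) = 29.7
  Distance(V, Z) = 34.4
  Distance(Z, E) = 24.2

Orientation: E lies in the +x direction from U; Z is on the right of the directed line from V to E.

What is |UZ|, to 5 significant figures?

42.454

U is at the origin; UE is horizontal with |UE| = 66.1 and E in +x, so E = (66.1, 0). UV runs at 47.9° with |UV| = 29.7, so V = (19.912, 22.037). Z is determined by |VZ| = 34.4 and |ZE| = 24.2 together: it lies at the intersection of circle(V, 34.4) and circle(E, 24.2). With |VE| = 51.176, the foot of the radical line on VE is 31.428 from V and the perpendicular offset is √(34.4² − 31.428²) = 13.988. Taking the right-of-VE solution: Z = (42.253, -4.1207).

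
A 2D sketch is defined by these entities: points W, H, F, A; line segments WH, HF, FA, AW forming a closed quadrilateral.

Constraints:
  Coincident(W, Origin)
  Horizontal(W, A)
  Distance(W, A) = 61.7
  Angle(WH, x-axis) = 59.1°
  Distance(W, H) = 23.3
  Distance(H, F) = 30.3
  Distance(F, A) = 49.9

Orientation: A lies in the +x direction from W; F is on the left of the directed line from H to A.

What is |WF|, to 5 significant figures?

53.172

Checks: |HF| = 30.30 ✓; |FA| = 49.90 ✓.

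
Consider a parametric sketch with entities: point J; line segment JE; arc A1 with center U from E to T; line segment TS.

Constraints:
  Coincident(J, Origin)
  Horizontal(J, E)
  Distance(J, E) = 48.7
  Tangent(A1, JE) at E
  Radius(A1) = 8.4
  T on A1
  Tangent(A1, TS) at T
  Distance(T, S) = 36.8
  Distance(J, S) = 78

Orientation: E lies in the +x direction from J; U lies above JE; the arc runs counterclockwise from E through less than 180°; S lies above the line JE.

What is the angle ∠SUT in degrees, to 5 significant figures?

77.142°

Checks: ∠(UE, EJ) = 90.00° ✓; |UT| = 8.400 ✓; ∠(UT, TS) = 90.00° ✓; |TS| = 36.80 ✓; |JS| = 78.00 ✓.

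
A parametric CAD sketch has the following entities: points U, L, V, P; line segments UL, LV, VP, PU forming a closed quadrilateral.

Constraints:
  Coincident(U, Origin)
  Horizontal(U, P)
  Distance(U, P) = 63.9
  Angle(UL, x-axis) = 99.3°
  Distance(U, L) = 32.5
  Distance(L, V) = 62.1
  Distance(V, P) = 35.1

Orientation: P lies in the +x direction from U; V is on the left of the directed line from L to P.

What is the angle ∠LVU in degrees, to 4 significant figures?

29.06°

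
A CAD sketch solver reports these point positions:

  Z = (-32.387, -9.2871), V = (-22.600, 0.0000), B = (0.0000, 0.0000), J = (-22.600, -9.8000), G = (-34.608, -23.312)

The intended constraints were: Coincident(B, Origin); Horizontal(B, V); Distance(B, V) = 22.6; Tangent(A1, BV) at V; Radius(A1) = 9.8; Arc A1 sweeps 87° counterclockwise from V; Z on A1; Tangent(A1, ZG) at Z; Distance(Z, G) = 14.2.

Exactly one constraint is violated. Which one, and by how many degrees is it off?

Tangent(A1, ZG) at Z — off by 6.00°.

B = (0.00, 0.00) ✓; B.y = 0.00, V.y = 0.00 ✓; |BV| = 22.60 ✓; ∠(JV, VB) = 90.00° ✓; |JV| = 9.800 ✓; bearing(J→Z) − bearing(J→V) = 87.00° ✓; |JZ| = 9.800 ✓; ∠(JZ, ZG) = 96.00° ✗; |ZG| = 14.20 ✓.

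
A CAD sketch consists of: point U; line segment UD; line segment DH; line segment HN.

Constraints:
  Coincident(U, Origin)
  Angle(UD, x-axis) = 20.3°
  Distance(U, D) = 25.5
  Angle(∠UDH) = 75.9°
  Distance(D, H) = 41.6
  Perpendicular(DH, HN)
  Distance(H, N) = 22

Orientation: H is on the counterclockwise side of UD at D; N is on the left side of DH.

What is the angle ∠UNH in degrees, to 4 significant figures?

94.41°

U is at the origin; UD runs at 20.3° with length 25.5, so D = 25.5·(cos 20.3°, sin 20.3°) = (23.92, 8.847). ∠UDH = 75.9°, so DH runs at 20.3° + (180° − 75.9°) = 124.4° from the x-axis; with |DH| = 41.6, H = D + 41.6·(cos 124.4°, sin 124.4°) = (0.4135, 43.17). DH is perpendicular to HN; with |HN| = 22.0 on the left of DH, N = H + 22.0·(-0.8251, -0.5650) = (-17.74, 30.74). Then cos ∠UNH = NU·NH / (|NU||NH|), giving 94.41°.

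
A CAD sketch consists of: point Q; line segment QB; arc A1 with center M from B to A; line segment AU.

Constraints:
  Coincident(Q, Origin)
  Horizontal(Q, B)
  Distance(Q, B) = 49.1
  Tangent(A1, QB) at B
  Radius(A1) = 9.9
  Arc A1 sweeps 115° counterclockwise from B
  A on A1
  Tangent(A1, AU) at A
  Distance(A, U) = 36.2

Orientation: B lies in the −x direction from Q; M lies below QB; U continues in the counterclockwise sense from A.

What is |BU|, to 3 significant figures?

47.3

On A1, B sits at bearing 90° from M; a 115° counterclockwise sweep puts A at bearing 205°, so A = M + 9.9·(cos 205°, sin 205°) = (-58.1, -14.1). A1 meets AU tangentially, so MA is at right angles to AU, so AU runs along (−sin 205°, cos 205°); with |AU| = 36.2, U = (-42.8, -46.9). Then |BU| = |U − B| = 47.3.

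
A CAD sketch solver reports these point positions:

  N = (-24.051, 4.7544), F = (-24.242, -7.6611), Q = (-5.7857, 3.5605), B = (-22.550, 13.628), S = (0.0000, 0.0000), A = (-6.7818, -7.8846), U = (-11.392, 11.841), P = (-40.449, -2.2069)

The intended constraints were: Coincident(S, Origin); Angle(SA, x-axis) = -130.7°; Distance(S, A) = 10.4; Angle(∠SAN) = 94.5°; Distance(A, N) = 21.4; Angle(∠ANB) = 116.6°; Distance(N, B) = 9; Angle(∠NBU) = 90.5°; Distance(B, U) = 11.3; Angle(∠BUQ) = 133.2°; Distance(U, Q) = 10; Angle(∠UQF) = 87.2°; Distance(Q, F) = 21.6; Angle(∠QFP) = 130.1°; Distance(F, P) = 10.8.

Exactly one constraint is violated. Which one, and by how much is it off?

Distance(F, P) = 10.8 — off by 6.30.

S = (0.00, 0.00) ✓; SA at -130.7° ✓; |SA| = 10.40 ✓; ∠SAN = 94.50° ✓; |AN| = 21.40 ✓; ∠ANB = 116.6° ✓; |NB| = 9.000 ✓; ∠NBU = 90.50° ✓; |BU| = 11.30 ✓; ∠BUQ = 133.2° ✓; |UQ| = 10.00 ✓; ∠UQF = 87.20° ✓; |QF| = 21.60 ✓; ∠QFP = 130.1° ✓; |FP| = 17.10 ✗.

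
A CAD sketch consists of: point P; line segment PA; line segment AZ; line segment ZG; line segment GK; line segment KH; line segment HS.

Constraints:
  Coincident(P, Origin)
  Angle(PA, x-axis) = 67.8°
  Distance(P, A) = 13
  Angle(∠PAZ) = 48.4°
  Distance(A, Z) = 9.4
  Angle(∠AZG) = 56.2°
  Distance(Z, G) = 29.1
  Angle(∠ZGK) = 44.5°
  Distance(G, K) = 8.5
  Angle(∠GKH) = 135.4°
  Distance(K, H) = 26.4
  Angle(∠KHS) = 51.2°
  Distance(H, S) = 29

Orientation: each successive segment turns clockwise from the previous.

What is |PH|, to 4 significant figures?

15.97

∠ZGK = 44.5° gives GK at 36.90° from the x-axis; with |GK| = 8.5, K = (-12.98, 12.55). ∠GKH = 135.4° gives KH at -7.700° from the x-axis; with |KH| = 26.4, H = (13.18, 9.017). Then |PH| = |H − P| = 15.97.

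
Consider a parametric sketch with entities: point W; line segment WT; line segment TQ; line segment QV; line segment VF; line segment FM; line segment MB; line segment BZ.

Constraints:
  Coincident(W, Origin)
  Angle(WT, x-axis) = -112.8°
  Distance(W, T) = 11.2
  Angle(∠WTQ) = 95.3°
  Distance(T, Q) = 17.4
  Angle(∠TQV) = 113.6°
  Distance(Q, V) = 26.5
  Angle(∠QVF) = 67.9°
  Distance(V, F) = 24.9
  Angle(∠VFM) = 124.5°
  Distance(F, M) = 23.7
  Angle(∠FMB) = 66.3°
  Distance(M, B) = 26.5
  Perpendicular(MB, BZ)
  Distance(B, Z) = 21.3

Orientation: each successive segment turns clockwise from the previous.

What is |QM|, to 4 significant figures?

28.80

W is at the origin; WT runs at -112.8° with length 11.2, so T = (-4.340, -10.32). ∠WTQ = 95.3° gives TQ at 162.5° from the x-axis; with |TQ| = 17.4, Q = (-20.93, -5.093). ∠TQV = 113.6° gives QV at 96.10° from the x-axis; with |QV| = 26.5, V = (-23.75, 21.26). ∠QVF = 67.9° gives VF at -16.00° from the x-axis; with |VF| = 24.9, F = (0.1846, 14.39). ∠VFM = 124.5° gives FM at -71.50° from the x-axis; with |FM| = 23.7, M = (7.705, -8.081). Then |QM| = |M − Q| = 28.80.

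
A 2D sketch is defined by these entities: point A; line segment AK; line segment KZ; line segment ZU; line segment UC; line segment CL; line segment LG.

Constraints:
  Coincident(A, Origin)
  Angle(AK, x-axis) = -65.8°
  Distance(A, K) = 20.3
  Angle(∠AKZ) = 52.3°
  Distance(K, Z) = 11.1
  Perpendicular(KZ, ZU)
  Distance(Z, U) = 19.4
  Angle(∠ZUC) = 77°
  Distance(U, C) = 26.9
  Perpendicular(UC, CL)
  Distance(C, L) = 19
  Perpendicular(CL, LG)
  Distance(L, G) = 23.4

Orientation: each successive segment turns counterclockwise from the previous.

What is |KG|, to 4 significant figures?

11.96

A is at the origin; AK runs at -65.8° with length 20.3, so K = (8.321, -18.52). ∠AKZ = 52.3° gives KZ at 61.90° from the x-axis; with |KZ| = 11.1, Z = (13.55, -8.724). The perpendicularity gives ZU at right angles to KZ, so ZU runs at 151.9°; with |ZU| = 19.4, U = (-3.564, 0.4132). ∠ZUC = 77.0° gives UC at -105.1° from the x-axis; with |UC| = 26.9, C = (-10.57, -25.56). UC ⟂ CL, so CL runs at -15.10°; with |CL| = 19.0, L = (7.773, -30.51). CL is perpendicular to LG, so LG runs at 74.90°; with |LG| = 23.4, G = (13.87, -7.916). Then |KG| = |G − K| = 11.96.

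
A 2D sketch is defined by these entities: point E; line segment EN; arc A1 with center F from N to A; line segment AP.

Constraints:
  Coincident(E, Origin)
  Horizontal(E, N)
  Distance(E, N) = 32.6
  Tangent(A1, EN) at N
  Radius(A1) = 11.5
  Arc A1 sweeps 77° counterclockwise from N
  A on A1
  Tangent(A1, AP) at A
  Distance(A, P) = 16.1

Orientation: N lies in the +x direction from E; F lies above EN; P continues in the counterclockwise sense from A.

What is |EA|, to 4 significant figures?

44.70

Tangency of A1 to EN means the radius FN is perpendicular to EN, so F = N + (0, 11.5) = (32.60, 11.50). On A1, N sits at bearing -90° from F; a 77° counterclockwise sweep puts A at bearing -13°, so A = F + 11.5·(cos -13°, sin -13°) = (43.81, 8.913). Then |EA| = |A − E| = 44.70.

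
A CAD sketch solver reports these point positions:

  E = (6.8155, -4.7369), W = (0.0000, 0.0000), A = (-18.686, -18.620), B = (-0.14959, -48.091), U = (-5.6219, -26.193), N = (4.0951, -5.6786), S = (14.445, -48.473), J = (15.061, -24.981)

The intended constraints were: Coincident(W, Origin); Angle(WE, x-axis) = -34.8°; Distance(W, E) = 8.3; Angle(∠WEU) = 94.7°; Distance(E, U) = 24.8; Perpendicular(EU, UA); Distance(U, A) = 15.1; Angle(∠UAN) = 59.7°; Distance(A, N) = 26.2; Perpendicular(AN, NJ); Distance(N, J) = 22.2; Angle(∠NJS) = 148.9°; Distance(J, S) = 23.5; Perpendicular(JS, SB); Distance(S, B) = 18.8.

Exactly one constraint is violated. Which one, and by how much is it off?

Distance(S, B) = 18.8 — off by 4.20.

W = (0.00, 0.00) ✓; WE at -34.80° ✓; |WE| = 8.300 ✓; ∠WEU = 94.70° ✓; |EU| = 24.80 ✓; ∠(EU, UA) = 90.00° ✓; |UA| = 15.10 ✓; ∠UAN = 59.70° ✓; |AN| = 26.20 ✓; ∠(AN, NJ) = 90.00° ✓; |NJ| = 22.20 ✓; ∠NJS = 148.9° ✓; |JS| = 23.50 ✓; ∠(JS, SB) = 90.00° ✓; |SB| = 14.60 ✗.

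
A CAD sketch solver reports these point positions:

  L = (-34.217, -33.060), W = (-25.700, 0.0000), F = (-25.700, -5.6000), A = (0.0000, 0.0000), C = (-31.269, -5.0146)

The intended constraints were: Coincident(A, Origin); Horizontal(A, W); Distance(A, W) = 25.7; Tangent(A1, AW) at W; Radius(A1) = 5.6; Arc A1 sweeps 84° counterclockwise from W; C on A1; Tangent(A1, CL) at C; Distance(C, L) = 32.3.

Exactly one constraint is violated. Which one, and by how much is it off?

Distance(C, L) = 32.3 — off by 4.10.

A = (0.00, 0.00) ✓; A.y = 0.00, W.y = 0.00 ✓; |AW| = 25.70 ✓; ∠(FW, WA) = 90.00° ✓; |FW| = 5.600 ✓; bearing(F→C) − bearing(F→W) = 84.00° ✓; |FC| = 5.600 ✓; ∠(FC, CL) = 90.00° ✓; |CL| = 28.20 ✗.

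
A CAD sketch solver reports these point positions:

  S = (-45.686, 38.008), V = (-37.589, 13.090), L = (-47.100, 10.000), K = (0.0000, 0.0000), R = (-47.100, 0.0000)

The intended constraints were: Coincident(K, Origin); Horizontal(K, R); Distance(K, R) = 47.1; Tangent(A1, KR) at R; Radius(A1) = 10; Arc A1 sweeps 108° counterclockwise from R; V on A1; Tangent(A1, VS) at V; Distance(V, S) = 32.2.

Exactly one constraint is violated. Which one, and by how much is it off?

Distance(V, S) = 32.2 — off by 6.00.

K = (0.00, 0.00) ✓; K.y = 0.00, R.y = 0.00 ✓; |KR| = 47.10 ✓; ∠(LR, RK) = 90.00° ✓; |LR| = 10.00 ✓; bearing(L→V) − bearing(L→R) = 108.0° ✓; |LV| = 10.00 ✓; ∠(LV, VS) = 90.00° ✓; |VS| = 26.20 ✗.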